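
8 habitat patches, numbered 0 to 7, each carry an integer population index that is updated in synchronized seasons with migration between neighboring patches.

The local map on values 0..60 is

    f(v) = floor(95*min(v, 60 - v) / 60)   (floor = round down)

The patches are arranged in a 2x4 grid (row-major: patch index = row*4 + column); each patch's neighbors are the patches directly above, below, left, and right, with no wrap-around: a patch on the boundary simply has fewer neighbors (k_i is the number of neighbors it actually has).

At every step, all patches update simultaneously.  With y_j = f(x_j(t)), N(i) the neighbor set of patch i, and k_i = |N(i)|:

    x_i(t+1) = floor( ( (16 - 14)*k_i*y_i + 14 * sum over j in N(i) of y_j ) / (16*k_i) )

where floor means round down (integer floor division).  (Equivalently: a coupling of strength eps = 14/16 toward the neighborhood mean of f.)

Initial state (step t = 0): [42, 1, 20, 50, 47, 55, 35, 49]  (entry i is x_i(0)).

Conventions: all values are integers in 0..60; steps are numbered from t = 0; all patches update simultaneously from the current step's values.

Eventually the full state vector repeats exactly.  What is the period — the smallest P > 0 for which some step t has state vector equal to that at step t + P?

Simulating step by step:
t=0: [42, 1, 20, 50, 47, 55, 35, 49]
t=1: [12, 19, 19, 22, 17, 18, 20, 25]
t=2: [26, 26, 31, 34, 23, 28, 32, 33]
t=3: [38, 43, 42, 43, 41, 40, 43, 42]
t=4: [28, 30, 26, 27, 32, 27, 28, 26]
t=5: [45, 42, 43, 41, 43, 44, 41, 42]
t=6: [26, 25, 28, 27, 24, 27, 26, 29]
t=7: [38, 41, 41, 44, 41, 39, 43, 41]
t=8: [30, 32, 27, 29, 33, 29, 30, 26]
t=9: [43, 44, 44, 41, 45, 44, 43, 45]
t=10: [24, 25, 26, 24, 25, 24, 24, 27]
t=11: [38, 39, 38, 41, 38, 38, 40, 38]
t=12: [33, 33, 31, 33, 34, 32, 33, 30]
t=13: [41, 43, 42, 45, 42, 41, 44, 42]
t=14: [27, 28, 25, 27, 29, 26, 28, 24]
t=15: [44, 41, 42, 38, 41, 43, 39, 42]
t=16: [29, 26, 31, 28, 26, 30, 28, 32]
t=17: [41, 45, 43, 44, 45, 42, 45, 44]
t=18: [23, 27, 23, 25, 28, 23, 25, 24]
t=19: [42, 36, 39, 37, 37, 40, 36, 38]
t=20: [35, 31, 36, 33, 30, 36, 33, 36]
t=21: [45, 39, 42, 38, 39, 43, 38, 41]
t=22: [31, 26, 32, 29, 25, 32, 28, 33]
t=23: [40, 43, 43, 43, 43, 41, 43, 44]
t=24: [26, 28, 26, 25, 29, 26, 26, 25]
t=25: [44, 41, 41, 39, 41, 43, 40, 39]
t=26: [29, 27, 31, 31, 26, 29, 29, 32]
t=27: [41, 44, 44, 44, 44, 42, 44, 44]
t=28: [25, 27, 25, 25, 28, 25, 25, 25]
t=29: [42, 39, 39, 39, 39, 41, 39, 39]
t=30: [32, 30, 33, 33, 29, 32, 32, 33]
t=31: [45, 43, 44, 42, 44, 45, 42, 42]
t=32: [25, 23, 27, 26, 23, 25, 25, 28]
t=33: [36, 39, 39, 42, 38, 37, 41, 40]
t=34: [34, 35, 30, 31, 36, 32, 32, 29]
t=35: [38, 43, 43, 45, 41, 40, 45, 44]
t=36: [28, 29, 24, 25, 32, 26, 26, 23]
t=37: [44, 41, 41, 37, 42, 43, 38, 39]
t=38: [28, 27, 32, 32, 25, 30, 30, 34]
t=39: [40, 44, 44, 42, 44, 43, 44, 44]
t=40: [25, 27, 25, 25, 28, 25, 25, 26]
t=41: [42, 39, 39, 39, 39, 41, 39, 39]

Answer: 12
Key observation: The state at step 29, [42, 39, 39, 39, 39, 41, 39, 39], reappears at step 41 — and no state repeats earlier — so the cycle the system enters has period 12.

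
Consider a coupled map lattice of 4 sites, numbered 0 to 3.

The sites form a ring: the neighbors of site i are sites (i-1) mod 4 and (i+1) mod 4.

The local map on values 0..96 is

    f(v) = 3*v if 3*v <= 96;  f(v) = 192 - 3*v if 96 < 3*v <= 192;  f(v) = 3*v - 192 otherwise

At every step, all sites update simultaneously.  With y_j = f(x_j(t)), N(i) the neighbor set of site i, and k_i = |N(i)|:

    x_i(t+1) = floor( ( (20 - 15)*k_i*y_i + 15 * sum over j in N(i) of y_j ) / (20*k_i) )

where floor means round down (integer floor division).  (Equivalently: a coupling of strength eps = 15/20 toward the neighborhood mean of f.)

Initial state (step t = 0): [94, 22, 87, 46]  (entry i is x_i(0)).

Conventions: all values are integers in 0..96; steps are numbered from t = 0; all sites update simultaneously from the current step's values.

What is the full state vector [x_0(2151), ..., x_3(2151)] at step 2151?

Answer: [42, 38, 42, 38]
Key observation: The state at step 19, [12, 30, 12, 30], reappears at step 25: the system is in a cycle of period 6 from step 19 on.  Therefore the state at step 2151 equals the state at step 19 + ((2151 - 19) mod 6) = 21, which is [42, 38, 42, 38].

Derivation:
t=0: [94, 22, 87, 46]
t=1: [67, 76, 62, 73]
t=2: [25, 14, 25, 12]
t=3: [48, 66, 48, 65]
t=4: [15, 37, 15, 36]
t=5: [73, 54, 73, 54]
t=6: [29, 27, 29, 27]
t=7: [82, 85, 82, 85]
t=8: [60, 56, 60, 56]
t=9: [21, 15, 21, 15]
t=10: [49, 58, 49, 58]
t=11: [24, 38, 24, 38]
t=12: [76, 73, 76, 73]
t=13: [29, 33, 29, 33]
t=14: [91, 88, 91, 88]
t=15: [74, 78, 74, 78]
t=16: [39, 33, 39, 33]
t=17: [88, 79, 88, 79]
t=18: [51, 65, 51, 65]
t=19: [12, 30, 12, 30]
t=20: [76, 49, 76, 49]
t=21: [42, 38, 42, 38]
t=22: [75, 69, 75, 69]
t=23: [19, 28, 19, 28]
t=24: [77, 63, 77, 63]
t=25: [12, 30, 12, 30]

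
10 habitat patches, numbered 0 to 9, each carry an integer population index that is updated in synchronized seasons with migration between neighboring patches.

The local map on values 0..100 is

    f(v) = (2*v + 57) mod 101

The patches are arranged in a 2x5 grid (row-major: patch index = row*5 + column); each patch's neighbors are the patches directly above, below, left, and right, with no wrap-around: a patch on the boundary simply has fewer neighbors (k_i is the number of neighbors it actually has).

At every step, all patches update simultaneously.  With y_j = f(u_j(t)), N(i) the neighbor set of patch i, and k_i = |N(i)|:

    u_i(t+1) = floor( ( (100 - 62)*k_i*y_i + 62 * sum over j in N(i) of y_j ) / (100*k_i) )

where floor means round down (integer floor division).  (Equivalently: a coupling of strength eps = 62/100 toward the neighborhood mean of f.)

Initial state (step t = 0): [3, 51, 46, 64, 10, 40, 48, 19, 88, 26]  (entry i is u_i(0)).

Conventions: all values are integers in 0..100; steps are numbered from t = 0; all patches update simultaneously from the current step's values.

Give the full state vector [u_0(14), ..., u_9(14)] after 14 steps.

Answer: [17, 17, 14, 39, 66, 20, 21, 17, 41, 66]

Derivation:
t=0: [3, 51, 46, 64, 10, 40, 48, 19, 88, 26]
t=1: [53, 55, 67, 64, 57, 49, 58, 63, 50, 36]
t=2: [60, 71, 82, 76, 61, 62, 69, 76, 61, 49]
t=3: [84, 76, 30, 38, 48, 83, 73, 42, 43, 68]
t=4: [17, 10, 22, 34, 58, 15, 14, 27, 49, 64]
t=5: [85, 65, 22, 35, 60, 87, 68, 32, 44, 70]
t=6: [45, 56, 27, 34, 66, 47, 62, 35, 46, 73]
t=7: [54, 53, 28, 39, 41, 58, 60, 38, 28, 42]
t=8: [65, 54, 31, 25, 37, 70, 63, 32, 26, 30]
t=9: [82, 62, 25, 13, 18, 88, 68, 29, 11, 17]
t=10: [41, 54, 38, 68, 89, 46, 60, 41, 68, 87]
t=11: [49, 54, 52, 67, 50, 53, 59, 55, 67, 49]
t=12: [59, 63, 68, 76, 65, 63, 67, 71, 77, 65]
t=13: [78, 84, 73, 41, 61, 82, 88, 76, 42, 62]
t=14: [17, 17, 14, 39, 66, 20, 21, 17, 41, 66]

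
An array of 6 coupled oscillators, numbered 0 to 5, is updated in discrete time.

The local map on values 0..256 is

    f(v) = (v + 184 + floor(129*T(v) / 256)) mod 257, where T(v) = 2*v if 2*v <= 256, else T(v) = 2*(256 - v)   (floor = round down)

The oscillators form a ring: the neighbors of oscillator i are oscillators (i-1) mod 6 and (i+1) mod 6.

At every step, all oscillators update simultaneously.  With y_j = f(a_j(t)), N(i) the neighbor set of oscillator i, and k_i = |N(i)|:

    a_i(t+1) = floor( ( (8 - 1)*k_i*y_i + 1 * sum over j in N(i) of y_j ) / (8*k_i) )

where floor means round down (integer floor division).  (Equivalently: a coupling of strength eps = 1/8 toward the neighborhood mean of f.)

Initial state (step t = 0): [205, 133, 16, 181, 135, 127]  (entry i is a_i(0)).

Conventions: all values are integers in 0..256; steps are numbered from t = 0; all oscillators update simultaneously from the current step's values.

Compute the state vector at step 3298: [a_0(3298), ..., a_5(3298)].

Simulating step by step:
t=0: [205, 133, 16, 181, 135, 127]
t=1: [182, 185, 211, 185, 182, 181]
t=2: [183, 183, 183, 183, 183, 183]
t=3: [183, 183, 183, 183, 183, 183]

Answer: [183, 183, 183, 183, 183, 183]
Key observation: The state at step 2, [183, 183, 183, 183, 183, 183], reappears at step 3: the system is in a cycle of period 1 from step 2 on.  Therefore the state at step 3298 equals the state at step 2 + ((3298 - 2) mod 1) = 2, which is [183, 183, 183, 183, 183, 183].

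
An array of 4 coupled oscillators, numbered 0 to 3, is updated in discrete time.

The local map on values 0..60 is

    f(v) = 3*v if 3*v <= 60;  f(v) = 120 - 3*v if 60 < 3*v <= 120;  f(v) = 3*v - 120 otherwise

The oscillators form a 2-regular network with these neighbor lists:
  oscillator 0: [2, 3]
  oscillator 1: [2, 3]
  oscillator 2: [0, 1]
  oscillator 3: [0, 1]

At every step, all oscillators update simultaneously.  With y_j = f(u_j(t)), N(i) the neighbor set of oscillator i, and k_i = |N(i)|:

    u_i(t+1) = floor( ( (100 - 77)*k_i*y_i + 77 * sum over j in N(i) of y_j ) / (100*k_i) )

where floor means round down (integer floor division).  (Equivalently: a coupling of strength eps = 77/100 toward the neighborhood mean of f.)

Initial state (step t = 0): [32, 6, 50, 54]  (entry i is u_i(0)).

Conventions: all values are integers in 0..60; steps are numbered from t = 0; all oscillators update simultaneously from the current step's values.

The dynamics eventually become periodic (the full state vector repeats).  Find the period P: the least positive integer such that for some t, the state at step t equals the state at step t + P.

Answer: 4
Key observation: The state at step 17, [33, 33, 33, 33], reappears at step 21 — and no state repeats earlier — so the cycle the system enters has period 4.

Derivation:
t=0: [32, 6, 50, 54]
t=1: [33, 31, 23, 25]
t=2: [41, 43, 30, 28]
t=3: [26, 27, 11, 12]
t=4: [36, 35, 38, 39]
t=5: [6, 6, 11, 11]
t=6: [29, 29, 21, 21]
t=7: [51, 51, 38, 38]
t=8: [12, 12, 26, 26]
t=9: [40, 40, 37, 37]
t=10: [6, 6, 2, 2]
t=11: [8, 8, 15, 15]
t=12: [40, 40, 28, 28]
t=13: [27, 27, 8, 8]
t=14: [27, 27, 35, 35]
t=15: [20, 20, 33, 33]
t=16: [29, 29, 51, 51]
t=17: [33, 33, 33, 33]
t=18: [21, 21, 21, 21]
t=19: [57, 57, 57, 57]
t=20: [51, 51, 51, 51]
t=21: [33, 33, 33, 33]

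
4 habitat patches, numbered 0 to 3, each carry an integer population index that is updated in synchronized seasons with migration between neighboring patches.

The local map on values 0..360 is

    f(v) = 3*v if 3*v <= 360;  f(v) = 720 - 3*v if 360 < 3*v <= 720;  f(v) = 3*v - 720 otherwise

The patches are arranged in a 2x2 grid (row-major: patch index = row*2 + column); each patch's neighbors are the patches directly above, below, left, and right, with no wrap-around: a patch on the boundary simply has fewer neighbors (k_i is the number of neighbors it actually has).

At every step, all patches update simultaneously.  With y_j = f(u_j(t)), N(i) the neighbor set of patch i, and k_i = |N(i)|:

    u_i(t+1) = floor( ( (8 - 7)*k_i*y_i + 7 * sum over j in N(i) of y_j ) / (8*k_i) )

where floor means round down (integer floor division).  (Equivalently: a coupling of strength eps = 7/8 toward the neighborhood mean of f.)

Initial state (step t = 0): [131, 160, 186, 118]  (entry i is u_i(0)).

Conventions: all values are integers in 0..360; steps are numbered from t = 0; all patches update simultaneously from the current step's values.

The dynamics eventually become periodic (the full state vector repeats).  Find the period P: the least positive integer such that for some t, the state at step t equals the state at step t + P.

Answer: 2
Key observation: The state at step 40, [144, 144, 144, 144], reappears at step 42 — and no state repeats earlier — so the cycle the system enters has period 2.

Derivation:
t=0: [131, 160, 186, 118]
t=1: [216, 327, 318, 220]
t=2: [225, 90, 87, 224]
t=3: [237, 74, 73, 238]
t=4: [194, 34, 33, 193]
t=5: [105, 134, 134, 105]
t=6: [317, 315, 315, 317]
t=7: [225, 230, 230, 225]
t=8: [31, 43, 43, 31]
t=9: [124, 97, 97, 124]
t=10: [298, 340, 340, 298]
t=11: [284, 189, 189, 284]
t=12: [150, 134, 134, 150]
t=13: [312, 276, 276, 312]
t=14: [121, 202, 202, 121]
t=15: [144, 326, 326, 144]
t=16: [261, 284, 284, 261]
t=17: [123, 71, 71, 123]
t=18: [230, 333, 333, 230]
t=19: [247, 61, 61, 247]
t=20: [162, 41, 41, 162]
t=21: [136, 220, 220, 136]
t=22: [91, 280, 280, 91]
t=23: [139, 253, 253, 139]
t=24: [72, 270, 270, 72]
t=25: [105, 200, 200, 105]
t=26: [144, 290, 290, 144]
t=27: [167, 270, 270, 167]
t=28: [106, 202, 202, 106]
t=29: [139, 292, 292, 139]
t=30: [174, 284, 284, 174]
t=31: [140, 189, 189, 140]
t=32: [171, 281, 281, 171]
t=33: [133, 196, 196, 133]
t=34: [155, 297, 297, 155]
t=35: [181, 244, 244, 181]
t=36: [32, 156, 156, 32]
t=37: [232, 115, 115, 232]
t=38: [304, 64, 64, 304]
t=39: [192, 192, 192, 192]
t=40: [144, 144, 144, 144]
t=41: [288, 288, 288, 288]
t=42: [144, 144, 144, 144]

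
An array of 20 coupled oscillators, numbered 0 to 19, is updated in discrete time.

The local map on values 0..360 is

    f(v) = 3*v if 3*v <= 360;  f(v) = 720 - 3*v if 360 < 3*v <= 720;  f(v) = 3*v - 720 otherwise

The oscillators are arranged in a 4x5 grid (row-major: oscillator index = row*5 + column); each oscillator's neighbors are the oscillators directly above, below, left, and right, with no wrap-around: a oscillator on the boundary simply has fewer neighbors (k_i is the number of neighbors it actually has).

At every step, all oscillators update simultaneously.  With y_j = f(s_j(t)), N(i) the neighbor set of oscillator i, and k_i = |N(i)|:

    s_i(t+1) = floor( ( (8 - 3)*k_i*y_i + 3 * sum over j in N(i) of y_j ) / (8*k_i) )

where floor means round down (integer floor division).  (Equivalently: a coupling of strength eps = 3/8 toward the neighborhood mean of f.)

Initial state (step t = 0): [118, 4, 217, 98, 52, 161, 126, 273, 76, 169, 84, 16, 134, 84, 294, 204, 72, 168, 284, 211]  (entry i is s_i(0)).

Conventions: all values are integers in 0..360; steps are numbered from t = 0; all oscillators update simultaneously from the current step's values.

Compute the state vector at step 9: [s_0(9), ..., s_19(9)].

Simulating step by step:
t=0: [118, 4, 217, 98, 52, 161, 126, 273, 76, 169, 84, 16, 134, 84, 294, 204, 72, 168, 284, 211]
t=1: [267, 103, 93, 240, 192, 266, 250, 151, 222, 201, 206, 135, 256, 236, 170, 155, 181, 218, 151, 109]
t=2: [123, 241, 246, 59, 111, 75, 109, 205, 70, 124, 144, 230, 91, 61, 188, 211, 190, 102, 217, 293]
t=3: [262, 88, 46, 180, 306, 261, 238, 143, 207, 304, 222, 116, 229, 180, 183, 136, 146, 252, 124, 141]
t=4: [102, 191, 178, 166, 193, 55, 94, 207, 140, 178, 124, 252, 100, 173, 190, 258, 263, 105, 281, 282]
t=5: [249, 188, 174, 217, 164, 220, 218, 162, 253, 190, 249, 116, 248, 207, 157, 111, 93, 258, 157, 129]
t=6: [57, 133, 181, 101, 183, 52, 116, 176, 76, 158, 109, 254, 83, 114, 228, 265, 266, 102, 216, 301]
t=7: [196, 287, 212, 261, 209, 203, 284, 213, 244, 208, 238, 120, 238, 268, 118, 122, 101, 241, 148, 134]
t=8: [129, 131, 88, 63, 87, 103, 147, 72, 37, 117, 106, 266, 53, 113, 283, 279, 279, 75, 223, 316]
t=9: [327, 313, 256, 197, 264, 309, 261, 211, 172, 282, 261, 130, 179, 254, 195, 154, 125, 181, 130, 176]

Answer: [327, 313, 256, 197, 264, 309, 261, 211, 172, 282, 261, 130, 179, 254, 195, 154, 125, 181, 130, 176]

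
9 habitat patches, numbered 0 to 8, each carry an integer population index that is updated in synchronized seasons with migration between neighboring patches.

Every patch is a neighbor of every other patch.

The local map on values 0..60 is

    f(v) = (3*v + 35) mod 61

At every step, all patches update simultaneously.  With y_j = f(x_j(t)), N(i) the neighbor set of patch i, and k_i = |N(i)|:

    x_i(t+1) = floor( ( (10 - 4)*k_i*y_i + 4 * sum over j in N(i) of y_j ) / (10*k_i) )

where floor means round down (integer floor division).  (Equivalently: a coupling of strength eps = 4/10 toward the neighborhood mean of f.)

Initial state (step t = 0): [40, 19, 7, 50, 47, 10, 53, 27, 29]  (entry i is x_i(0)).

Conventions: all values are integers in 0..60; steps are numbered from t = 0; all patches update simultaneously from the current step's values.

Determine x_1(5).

Simulating step by step:
t=0: [40, 19, 7, 50, 47, 10, 53, 27, 29]
t=1: [30, 29, 43, 13, 42, 14, 18, 42, 12]
t=2: [11, 9, 32, 16, 30, 18, 24, 30, 15]
t=3: [10, 7, 11, 19, 8, 22, 32, 8, 17]
t=4: [16, 45, 18, 31, 46, 36, 19, 46, 28]
t=5: [27, 42, 31, 19, 43, 27, 32, 43, 47]

Answer: x_1(5) = 42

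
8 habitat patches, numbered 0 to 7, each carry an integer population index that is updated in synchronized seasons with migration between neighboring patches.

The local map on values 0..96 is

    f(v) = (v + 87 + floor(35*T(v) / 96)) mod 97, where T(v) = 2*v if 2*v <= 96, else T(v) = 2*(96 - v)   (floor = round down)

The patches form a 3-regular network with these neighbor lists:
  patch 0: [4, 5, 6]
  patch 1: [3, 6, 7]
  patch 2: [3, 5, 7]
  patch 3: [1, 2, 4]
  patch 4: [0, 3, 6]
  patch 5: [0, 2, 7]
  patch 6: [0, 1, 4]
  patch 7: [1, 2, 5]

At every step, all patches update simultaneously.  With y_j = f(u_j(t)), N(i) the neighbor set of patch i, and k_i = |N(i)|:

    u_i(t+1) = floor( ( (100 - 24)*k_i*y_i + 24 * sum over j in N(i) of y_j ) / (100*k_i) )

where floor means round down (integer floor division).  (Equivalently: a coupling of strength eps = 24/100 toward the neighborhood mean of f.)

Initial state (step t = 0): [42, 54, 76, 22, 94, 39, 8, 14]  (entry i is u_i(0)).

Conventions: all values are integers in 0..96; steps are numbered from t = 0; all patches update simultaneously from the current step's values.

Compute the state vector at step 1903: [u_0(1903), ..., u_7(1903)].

Simulating step by step:
t=0: [42, 54, 76, 22, 94, 39, 8, 14]
t=1: [58, 59, 68, 40, 72, 55, 19, 27]
t=2: [71, 66, 72, 63, 72, 71, 35, 45]
t=3: [76, 74, 77, 77, 76, 78, 56, 69]
t=4: [79, 79, 79, 80, 79, 80, 76, 78]
t=5: [80, 80, 81, 81, 80, 81, 80, 81]
t=6: [81, 81, 81, 81, 81, 81, 81, 81]
t=7: [81, 81, 81, 81, 81, 81, 81, 81]

Answer: [81, 81, 81, 81, 81, 81, 81, 81]
Key observation: The state at step 6, [81, 81, 81, 81, 81, 81, 81, 81], reappears at step 7: the system is in a cycle of period 1 from step 6 on.  Therefore the state at step 1903 equals the state at step 6 + ((1903 - 6) mod 1) = 6, which is [81, 81, 81, 81, 81, 81, 81, 81].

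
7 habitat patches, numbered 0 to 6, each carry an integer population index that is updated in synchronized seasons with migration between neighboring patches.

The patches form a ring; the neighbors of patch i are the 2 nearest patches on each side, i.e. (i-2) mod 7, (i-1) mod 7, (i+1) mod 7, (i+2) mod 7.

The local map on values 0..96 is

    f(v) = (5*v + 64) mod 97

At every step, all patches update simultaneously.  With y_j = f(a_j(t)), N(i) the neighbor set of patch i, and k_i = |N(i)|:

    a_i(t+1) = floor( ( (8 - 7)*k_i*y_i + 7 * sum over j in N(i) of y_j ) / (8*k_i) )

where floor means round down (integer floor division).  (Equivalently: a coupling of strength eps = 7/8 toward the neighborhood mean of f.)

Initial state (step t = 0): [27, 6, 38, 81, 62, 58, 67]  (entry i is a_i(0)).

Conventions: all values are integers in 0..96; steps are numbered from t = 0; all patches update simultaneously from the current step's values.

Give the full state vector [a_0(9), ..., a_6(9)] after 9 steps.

Simulating step by step:
t=0: [27, 6, 38, 81, 62, 58, 67]
t=1: [50, 46, 65, 75, 57, 47, 54]
t=2: [14, 26, 29, 21, 29, 39, 25]
t=3: [42, 47, 29, 29, 55, 55, 37]
t=4: [37, 37, 34, 27, 35, 49, 47]
t=5: [33, 30, 40, 35, 21, 26, 38]
t=6: [37, 48, 46, 41, 47, 46, 35]
t=7: [20, 40, 33, 15, 28, 40, 22]
t=8: [63, 57, 45, 45, 50, 51, 57]
t=9: [63, 80, 69, 56, 63, 61, 50]

Answer: [63, 80, 69, 56, 63, 61, 50]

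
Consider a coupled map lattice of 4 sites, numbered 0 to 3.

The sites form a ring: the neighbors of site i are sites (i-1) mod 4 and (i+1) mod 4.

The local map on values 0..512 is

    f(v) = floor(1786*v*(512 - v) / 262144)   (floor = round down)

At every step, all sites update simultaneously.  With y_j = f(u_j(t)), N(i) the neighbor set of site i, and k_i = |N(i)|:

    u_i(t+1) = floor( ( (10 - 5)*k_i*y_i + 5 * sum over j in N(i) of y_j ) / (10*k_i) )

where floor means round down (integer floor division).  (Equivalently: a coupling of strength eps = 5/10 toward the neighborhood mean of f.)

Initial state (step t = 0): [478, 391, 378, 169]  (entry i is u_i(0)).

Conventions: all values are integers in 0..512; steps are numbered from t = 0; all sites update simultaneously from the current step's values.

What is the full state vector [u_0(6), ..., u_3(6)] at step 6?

Answer: [427, 427, 427, 427]

Derivation:
t=0: [478, 391, 378, 169]
t=1: [234, 274, 351, 310]
t=2: [439, 429, 410, 420]
t=3: [235, 246, 268, 257]
t=4: [444, 444, 445, 445]
t=5: [204, 204, 203, 203]
t=6: [427, 427, 427, 427]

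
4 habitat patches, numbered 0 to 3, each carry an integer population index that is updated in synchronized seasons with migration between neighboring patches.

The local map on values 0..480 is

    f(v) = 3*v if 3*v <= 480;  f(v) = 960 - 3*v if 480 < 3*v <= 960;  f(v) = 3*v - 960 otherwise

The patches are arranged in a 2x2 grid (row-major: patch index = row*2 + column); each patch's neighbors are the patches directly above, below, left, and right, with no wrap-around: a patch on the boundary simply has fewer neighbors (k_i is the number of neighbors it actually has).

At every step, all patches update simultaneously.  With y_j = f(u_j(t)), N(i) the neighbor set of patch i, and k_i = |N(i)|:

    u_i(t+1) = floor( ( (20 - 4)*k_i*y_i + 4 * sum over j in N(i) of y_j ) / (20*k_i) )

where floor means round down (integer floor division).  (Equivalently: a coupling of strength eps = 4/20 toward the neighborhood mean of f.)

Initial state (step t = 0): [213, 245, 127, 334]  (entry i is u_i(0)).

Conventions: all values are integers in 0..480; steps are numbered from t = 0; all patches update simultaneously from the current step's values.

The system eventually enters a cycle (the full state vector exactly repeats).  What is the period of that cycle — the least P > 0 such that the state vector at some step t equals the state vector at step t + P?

Answer: 16
Key observation: The state at step 72, [375, 375, 375, 375], reappears at step 88 — and no state repeats earlier — so the cycle the system enters has period 16.

Derivation:
t=0: [213, 245, 127, 334]
t=1: [317, 216, 341, 94]
t=2: [44, 278, 79, 263]
t=3: [141, 131, 219, 173]
t=4: [408, 400, 328, 422]
t=5: [237, 249, 76, 271]
t=6: [243, 210, 222, 161]
t=7: [247, 334, 306, 444]
t=8: [183, 92, 92, 306]
t=9: [384, 266, 266, 88]
t=10: [186, 175, 175, 243]
t=11: [408, 411, 411, 271]
t=12: [265, 259, 259, 172]
t=13: [168, 207, 207, 391]
t=14: [432, 338, 338, 238]
t=15: [279, 101, 101, 207]
t=16: [159, 288, 288, 331]
t=17: [400, 127, 127, 45]
t=18: [268, 342, 342, 184]
t=19: [138, 109, 109, 339]
t=20: [396, 308, 308, 111]
t=21: [189, 84, 84, 273]
t=22: [364, 255, 255, 163]
t=23: [144, 216, 216, 415]
t=24: [408, 321, 321, 290]
t=25: [211, 37, 37, 72]
t=26: [283, 143, 143, 195]
t=27: [174, 391, 391, 385]
t=28: [393, 233, 233, 198]
t=29: [227, 267, 267, 345]
t=30: [255, 162, 162, 91]
t=31: [250, 426, 426, 313]
t=32: [231, 277, 277, 80]
t=33: [239, 153, 153, 217]
t=34: [286, 422, 422, 339]
t=35: [142, 260, 260, 106]
t=36: [376, 218, 218, 290]
t=37: [195, 270, 270, 133]
t=38: [330, 197, 197, 349]
t=39: [97, 306, 306, 143]
t=40: [241, 105, 105, 351]
t=41: [252, 285, 285, 137]
t=42: [184, 145, 145, 349]
t=43: [413, 397, 397, 156]
t=44: [269, 259, 259, 420]
t=45: [159, 191, 191, 276]
t=46: [459, 370, 370, 183]
t=47: [363, 202, 202, 358]
t=48: [174, 307, 307, 162]
t=49: [358, 122, 122, 387]
t=50: [164, 324, 324, 234]
t=51: [376, 82, 82, 208]
t=52: [183, 247, 247, 318]
t=53: [372, 216, 216, 48]
t=54: [187, 279, 279, 177]
t=55: [343, 181, 181, 367]
t=56: [138, 354, 354, 196]
t=57: [351, 160, 160, 318]
t=58: [170, 393, 393, 100]
t=59: [403, 250, 250, 283]
t=60: [241, 204, 204, 130]
t=61: [259, 341, 341, 381]
t=62: [159, 87, 87, 159]
t=63: [433, 304, 304, 433]
t=64: [280, 106, 106, 280]
t=65: [159, 278, 278, 159]
t=66: [406, 196, 196, 406]
t=67: [280, 349, 349, 280]
t=68: [113, 93, 93, 113]
t=69: [327, 291, 291, 327]
t=70: [34, 73, 73, 34]
t=71: [125, 195, 195, 125]
t=72: [375, 375, 375, 375]
t=73: [165, 165, 165, 165]
t=74: [465, 465, 465, 465]
t=75: [435, 435, 435, 435]
t=76: [345, 345, 345, 345]
t=77: [75, 75, 75, 75]
t=78: [225, 225, 225, 225]
t=79: [285, 285, 285, 285]
t=80: [105, 105, 105, 105]
t=81: [315, 315, 315, 315]
t=82: [15, 15, 15, 15]
t=83: [45, 45, 45, 45]
t=84: [135, 135, 135, 135]
t=85: [405, 405, 405, 405]
t=86: [255, 255, 255, 255]
t=87: [195, 195, 195, 195]
t=88: [375, 375, 375, 375]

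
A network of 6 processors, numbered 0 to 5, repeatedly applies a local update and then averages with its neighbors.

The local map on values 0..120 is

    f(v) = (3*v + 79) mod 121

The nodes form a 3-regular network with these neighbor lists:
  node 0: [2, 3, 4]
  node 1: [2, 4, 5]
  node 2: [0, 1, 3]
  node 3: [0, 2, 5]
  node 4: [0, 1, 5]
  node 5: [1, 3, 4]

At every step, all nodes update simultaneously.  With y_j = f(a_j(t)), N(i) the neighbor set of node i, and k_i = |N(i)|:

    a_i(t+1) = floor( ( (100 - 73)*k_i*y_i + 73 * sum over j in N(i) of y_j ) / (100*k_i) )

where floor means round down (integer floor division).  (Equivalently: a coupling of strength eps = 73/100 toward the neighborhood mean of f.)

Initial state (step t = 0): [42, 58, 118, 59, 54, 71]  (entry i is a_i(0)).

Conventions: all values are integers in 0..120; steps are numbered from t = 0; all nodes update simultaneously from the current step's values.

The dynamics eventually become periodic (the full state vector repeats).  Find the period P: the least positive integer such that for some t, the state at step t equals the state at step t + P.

Answer: 20
Key observation: The state at step 53, [31, 15, 31, 31, 15, 15], reappears at step 73 — and no state repeats earlier — so the cycle the system enters has period 20.

Derivation:
t=0: [42, 58, 118, 59, 54, 71]
t=1: [72, 61, 45, 53, 67, 48]
t=2: [74, 62, 71, 91, 52, 70]
t=3: [82, 57, 60, 67, 62, 72]
t=4: [41, 24, 35, 47, 41, 31]
t=5: [81, 55, 68, 74, 61, 64]
t=6: [50, 22, 45, 52, 32, 27]
t=7: [92, 51, 84, 89, 56, 57]
t=8: [78, 54, 103, 79, 57, 55]
t=9: [45, 40, 71, 43, 49, 49]
t=10: [83, 84, 76, 83, 95, 94]
t=11: [60, 69, 81, 88, 71, 74]
t=12: [60, 57, 61, 65, 42, 63]
t=13: [37, 33, 19, 23, 35, 37]
t=14: [44, 51, 41, 44, 64, 54]
t=15: [72, 85, 92, 95, 85, 88]
t=16: [64, 99, 66, 65, 84, 72]
t=17: [45, 46, 27, 37, 47, 46]
t=18: [75, 82, 73, 74, 96, 90]
t=19: [45, 63, 64, 70, 62, 64]
t=20: [49, 26, 48, 49, 42, 31]
t=21: [99, 67, 87, 91, 69, 68]
t=22: [64, 54, 65, 66, 34, 57]
t=23: [38, 56, 53, 26, 54, 54]
t=24: [85, 88, 59, 84, 80, 71]
t=25: [68, 61, 72, 61, 79, 78]
t=26: [46, 53, 34, 45, 52, 46]
t=27: [90, 97, 90, 86, 105, 104]
t=28: [85, 42, 79, 84, 42, 39]
t=29: [84, 79, 84, 82, 83, 82]
t=30: [86, 82, 83, 85, 83, 81]
t=31: [89, 83, 88, 88, 86, 85]
t=32: [100, 93, 98, 99, 94, 93]
t=33: [38, 90, 37, 38, 92, 91]
t=34: [81, 99, 79, 80, 100, 100]
t=35: [62, 29, 61, 62, 30, 30]
t=36: [28, 40, 27, 28, 41, 41]
t=37: [50, 69, 49, 50, 70, 70]
t=38: [92, 60, 91, 92, 61, 61]
t=39: [89, 41, 88, 89, 41, 41]
t=40: [97, 85, 97, 97, 86, 86]
t=41: [28, 72, 27, 28, 72, 72]
t=42: [43, 49, 43, 43, 50, 50]
t=43: [92, 102, 91, 92, 102, 102]
t=44: [90, 43, 90, 90, 44, 44]
t=45: [102, 93, 102, 102, 93, 93]
t=46: [44, 93, 44, 44, 93, 93]
t=47: [96, 109, 96, 96, 109, 109]
t=48: [13, 33, 13, 13, 33, 33]
t=49: [103, 71, 103, 103, 71, 71]
t=50: [31, 43, 31, 31, 43, 43]
t=51: [59, 78, 59, 59, 78, 78]
t=52: [27, 57, 27, 27, 57, 57]
t=53: [31, 15, 31, 31, 15, 15]
t=54: [39, 14, 39, 39, 14, 14]
t=55: [56, 18, 56, 56, 18, 18]
t=56: [6, 10, 6, 6, 10, 10]
t=57: [99, 106, 99, 99, 106, 106]
t=58: [18, 28, 18, 18, 28, 28]
t=59: [19, 34, 19, 19, 34, 34]
t=60: [25, 49, 25, 25, 49, 49]
t=61: [50, 87, 50, 50, 87, 87]
t=62: [105, 100, 105, 105, 100, 100]
t=63: [27, 19, 27, 27, 19, 19]
t=64: [33, 20, 33, 33, 20, 20]
t=65: [47, 27, 47, 47, 27, 27]
t=66: [84, 53, 84, 84, 53, 53]
t=67: [95, 110, 95, 95, 110, 110]
t=68: [11, 35, 11, 11, 35, 35]
t=69: [100, 74, 100, 100, 74, 74]
t=70: [26, 48, 26, 26, 48, 48]
t=71: [52, 85, 52, 52, 85, 85]
t=72: [108, 97, 108, 108, 97, 97]
t=73: [31, 15, 31, 31, 15, 15]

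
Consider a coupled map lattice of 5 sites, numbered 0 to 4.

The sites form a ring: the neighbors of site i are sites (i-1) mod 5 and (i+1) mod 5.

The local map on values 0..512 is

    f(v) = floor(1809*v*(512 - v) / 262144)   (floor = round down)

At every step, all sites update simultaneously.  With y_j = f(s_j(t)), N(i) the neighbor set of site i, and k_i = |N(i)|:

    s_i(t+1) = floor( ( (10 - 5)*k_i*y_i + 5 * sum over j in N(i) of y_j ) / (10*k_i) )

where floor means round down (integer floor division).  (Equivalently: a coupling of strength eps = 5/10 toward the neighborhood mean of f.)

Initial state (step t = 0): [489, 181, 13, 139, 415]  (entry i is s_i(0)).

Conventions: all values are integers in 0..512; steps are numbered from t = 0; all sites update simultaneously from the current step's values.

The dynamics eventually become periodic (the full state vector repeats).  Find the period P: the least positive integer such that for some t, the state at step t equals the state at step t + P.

Simulating step by step:
t=0: [489, 181, 13, 139, 415]
t=1: [211, 236, 214, 258, 247]
t=2: [444, 444, 445, 448, 448]
t=3: [205, 207, 203, 199, 199]
t=4: [433, 434, 432, 429, 430]
t=5: [237, 235, 238, 242, 241]
t=6: [449, 449, 449, 450, 449]
t=7: [195, 195, 194, 193, 194]
t=8: [425, 425, 425, 424, 425]
t=9: [255, 255, 255, 256, 255]
t=10: [452, 452, 452, 452, 452]
t=11: [187, 187, 187, 187, 187]
t=12: [419, 419, 419, 419, 419]
t=13: [268, 268, 268, 268, 268]
t=14: [451, 451, 451, 451, 451]
t=15: [189, 189, 189, 189, 189]
t=16: [421, 421, 421, 421, 421]
t=17: [264, 264, 264, 264, 264]
t=18: [451, 451, 451, 451, 451]

Answer: 4
Key observation: The state at step 14, [451, 451, 451, 451, 451], reappears at step 18 — and no state repeats earlier — so the cycle the system enters has period 4.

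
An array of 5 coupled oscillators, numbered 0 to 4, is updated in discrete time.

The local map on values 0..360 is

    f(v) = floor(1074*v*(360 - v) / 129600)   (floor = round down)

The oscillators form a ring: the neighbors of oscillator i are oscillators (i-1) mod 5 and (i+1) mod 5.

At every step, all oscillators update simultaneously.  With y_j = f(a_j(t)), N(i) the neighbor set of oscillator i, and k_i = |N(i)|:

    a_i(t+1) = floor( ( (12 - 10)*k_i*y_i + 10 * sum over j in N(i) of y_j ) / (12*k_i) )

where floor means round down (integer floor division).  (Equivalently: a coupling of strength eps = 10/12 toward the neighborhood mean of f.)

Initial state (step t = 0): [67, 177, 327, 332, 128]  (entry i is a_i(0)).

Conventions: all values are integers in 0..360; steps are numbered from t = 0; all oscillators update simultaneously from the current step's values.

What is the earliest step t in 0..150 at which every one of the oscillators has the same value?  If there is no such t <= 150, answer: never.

Simulating step by step:
t=0: [67, 177, 327, 332, 128]  (not all equal)
t=1: [241, 149, 158, 152, 140]  (not all equal)
t=2: [254, 252, 261, 259, 250]  (not all equal)
t=3: [225, 219, 219, 219, 220]  (not all equal)
t=4: [254, 253, 255, 255, 253]  (not all equal)
t=5: [223, 222, 222, 222, 222]  (not all equal)
t=6: [253, 253, 253, 253, 253]  (all equal)

Answer: 6
Key observation: Synchronization is absorbing here: once all oscillators are equal they stay equal, and step 6 is the first all-equal step.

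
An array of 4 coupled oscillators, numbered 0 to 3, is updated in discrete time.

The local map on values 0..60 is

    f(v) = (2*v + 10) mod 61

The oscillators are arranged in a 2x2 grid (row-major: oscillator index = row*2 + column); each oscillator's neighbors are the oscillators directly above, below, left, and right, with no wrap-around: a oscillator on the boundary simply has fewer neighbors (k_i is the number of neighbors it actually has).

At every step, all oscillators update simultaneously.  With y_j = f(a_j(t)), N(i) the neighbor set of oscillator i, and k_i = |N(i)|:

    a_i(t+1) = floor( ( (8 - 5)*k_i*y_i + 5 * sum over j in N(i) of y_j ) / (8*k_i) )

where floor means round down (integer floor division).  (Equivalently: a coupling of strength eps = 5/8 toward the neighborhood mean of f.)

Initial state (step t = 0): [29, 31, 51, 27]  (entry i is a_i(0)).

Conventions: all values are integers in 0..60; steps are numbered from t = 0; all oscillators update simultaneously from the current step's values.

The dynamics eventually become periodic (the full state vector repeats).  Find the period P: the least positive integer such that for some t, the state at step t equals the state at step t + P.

Simulating step by step:
t=0: [29, 31, 51, 27]
t=1: [22, 7, 22, 20]
t=2: [44, 41, 52, 43]
t=3: [40, 34, 42, 39]
t=4: [26, 23, 29, 25]
t=5: [20, 40, 21, 42]
t=6: [44, 36, 45, 37]
t=7: [32, 26, 33, 27]
t=8: [9, 5, 10, 6]
t=9: [26, 23, 26, 23]
t=10: [18, 38, 18, 38]
t=11: [39, 31, 39, 31]
t=12: [22, 16, 22, 16]
t=13: [50, 45, 50, 45]
t=14: [45, 42, 45, 42]
t=15: [37, 34, 37, 34]
t=16: [21, 18, 21, 18]
t=17: [50, 47, 50, 47]
t=18: [47, 44, 47, 44]
t=19: [41, 38, 41, 38]
t=20: [29, 26, 29, 26]
t=21: [5, 2, 5, 2]
t=22: [18, 15, 18, 15]
t=23: [44, 41, 44, 41]
t=24: [35, 32, 35, 32]
t=25: [17, 14, 17, 14]
t=26: [42, 39, 42, 39]
t=27: [31, 28, 31, 28]
t=28: [9, 6, 9, 6]
t=29: [26, 23, 26, 23]

Answer: 20
Key observation: The state at step 9, [26, 23, 26, 23], reappears at step 29 — and no state repeats earlier — so the cycle the system enters has period 20.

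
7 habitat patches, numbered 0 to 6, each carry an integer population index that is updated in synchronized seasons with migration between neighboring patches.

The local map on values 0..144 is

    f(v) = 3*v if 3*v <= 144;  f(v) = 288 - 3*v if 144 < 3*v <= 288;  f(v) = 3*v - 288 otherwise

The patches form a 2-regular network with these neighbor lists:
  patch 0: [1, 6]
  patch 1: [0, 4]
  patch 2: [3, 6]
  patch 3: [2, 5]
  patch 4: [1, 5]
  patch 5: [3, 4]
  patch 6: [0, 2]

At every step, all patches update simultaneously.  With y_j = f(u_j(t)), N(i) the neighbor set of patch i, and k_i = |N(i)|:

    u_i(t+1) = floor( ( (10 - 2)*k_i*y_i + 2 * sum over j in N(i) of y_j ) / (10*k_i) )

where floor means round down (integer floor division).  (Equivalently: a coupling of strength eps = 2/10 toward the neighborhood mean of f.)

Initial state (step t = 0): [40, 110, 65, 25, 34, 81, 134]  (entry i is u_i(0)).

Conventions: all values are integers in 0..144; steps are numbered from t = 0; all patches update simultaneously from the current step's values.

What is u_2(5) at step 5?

Simulating step by step:
t=0: [40, 110, 65, 25, 34, 81, 134]
t=1: [111, 55, 93, 73, 90, 53, 112]
t=2: [53, 104, 18, 69, 39, 111, 43]
t=3: [118, 43, 64, 74, 100, 55, 121]
t=4: [73, 111, 90, 74, 34, 106, 76]
t=5: [65, 53, 27, 57, 89, 40, 56]

Answer: u_2(5) = 27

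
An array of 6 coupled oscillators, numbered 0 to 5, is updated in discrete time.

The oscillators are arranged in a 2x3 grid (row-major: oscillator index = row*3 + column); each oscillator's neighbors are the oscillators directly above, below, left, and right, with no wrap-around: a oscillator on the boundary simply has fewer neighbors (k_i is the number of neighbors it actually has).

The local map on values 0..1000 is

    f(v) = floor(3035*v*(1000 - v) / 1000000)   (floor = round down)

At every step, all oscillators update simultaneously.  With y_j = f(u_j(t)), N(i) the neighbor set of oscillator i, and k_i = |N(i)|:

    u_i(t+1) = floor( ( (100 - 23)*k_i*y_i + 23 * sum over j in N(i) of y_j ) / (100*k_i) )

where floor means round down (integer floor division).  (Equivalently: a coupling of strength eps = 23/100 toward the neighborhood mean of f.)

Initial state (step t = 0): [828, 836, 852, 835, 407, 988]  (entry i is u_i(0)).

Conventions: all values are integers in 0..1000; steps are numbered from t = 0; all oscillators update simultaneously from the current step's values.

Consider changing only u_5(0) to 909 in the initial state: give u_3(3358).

Simulating step by step:
t=0: [828, 836, 852, 835, 407, 909]
t=1: [428, 438, 370, 455, 646, 321]
t=2: [744, 739, 706, 744, 699, 670]
t=3: [578, 591, 628, 584, 631, 662]
t=4: [738, 729, 708, 733, 708, 685]
t=5: [588, 602, 626, 596, 624, 647]
t=6: [733, 725, 710, 728, 713, 697]
t=7: [595, 606, 623, 601, 619, 635]
t=8: [729, 722, 712, 726, 715, 705]
t=9: [600, 609, 621, 604, 617, 628]
t=10: [726, 721, 714, 724, 717, 710]
t=11: [604, 610, 618, 606, 614, 622]
t=12: [724, 721, 716, 723, 719, 714]
t=13: [606, 610, 616, 607, 612, 618]
t=14: [723, 721, 717, 723, 720, 716]
t=15: [607, 610, 614, 607, 611, 616]
t=16: [723, 721, 719, 723, 721, 717]
t=17: [607, 610, 612, 607, 610, 614]
t=18: [723, 722, 720, 723, 721, 719]
t=19: [607, 609, 611, 607, 609, 612]
t=20: [723, 722, 721, 723, 722, 720]
t=21: [607, 608, 610, 607, 609, 610]
t=22: [723, 722, 722, 723, 722, 722]
t=23: [607, 608, 609, 607, 608, 609]
t=24: [723, 723, 722, 723, 723, 722]
t=25: [607, 607, 608, 607, 607, 608]
t=26: [724, 723, 723, 724, 723, 723]
t=27: [606, 606, 607, 606, 606, 607]
t=28: [724, 724, 724, 724, 724, 724]
t=29: [606, 606, 606, 606, 606, 606]
t=30: [724, 724, 724, 724, 724, 724]

Answer: u_3(3358) = 724
Key observation: The state at step 28, [724, 724, 724, 724, 724, 724], reappears at step 30: the system is in a cycle of period 2 from step 28 on.  Therefore the state at step 3358 equals the state at step 28 + ((3358 - 28) mod 2) = 28, which is [724, 724, 724, 724, 724, 724].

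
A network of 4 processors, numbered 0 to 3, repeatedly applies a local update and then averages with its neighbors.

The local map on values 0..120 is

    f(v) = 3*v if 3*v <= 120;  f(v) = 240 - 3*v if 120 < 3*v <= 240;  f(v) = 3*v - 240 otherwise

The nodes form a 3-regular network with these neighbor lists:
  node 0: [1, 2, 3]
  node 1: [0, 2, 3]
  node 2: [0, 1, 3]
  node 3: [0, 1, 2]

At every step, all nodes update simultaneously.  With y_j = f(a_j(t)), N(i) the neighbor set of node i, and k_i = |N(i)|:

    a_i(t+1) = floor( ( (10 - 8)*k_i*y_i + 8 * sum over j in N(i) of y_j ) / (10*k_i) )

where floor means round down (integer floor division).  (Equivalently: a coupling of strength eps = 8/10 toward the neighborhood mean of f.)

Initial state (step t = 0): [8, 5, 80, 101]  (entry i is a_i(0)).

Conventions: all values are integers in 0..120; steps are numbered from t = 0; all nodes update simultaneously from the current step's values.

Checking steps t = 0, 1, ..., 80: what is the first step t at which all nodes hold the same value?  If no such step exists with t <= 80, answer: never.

Simulating step by step:
t=0: [8, 5, 80, 101]  (not all equal)
t=1: [25, 26, 27, 23]  (not all equal)
t=2: [75, 75, 75, 76]  (not all equal)
t=3: [14, 14, 14, 14]  (all equal)

Answer: 3
Key observation: Synchronization is absorbing here: once all nodes are equal they stay equal, and step 3 is the first all-equal step.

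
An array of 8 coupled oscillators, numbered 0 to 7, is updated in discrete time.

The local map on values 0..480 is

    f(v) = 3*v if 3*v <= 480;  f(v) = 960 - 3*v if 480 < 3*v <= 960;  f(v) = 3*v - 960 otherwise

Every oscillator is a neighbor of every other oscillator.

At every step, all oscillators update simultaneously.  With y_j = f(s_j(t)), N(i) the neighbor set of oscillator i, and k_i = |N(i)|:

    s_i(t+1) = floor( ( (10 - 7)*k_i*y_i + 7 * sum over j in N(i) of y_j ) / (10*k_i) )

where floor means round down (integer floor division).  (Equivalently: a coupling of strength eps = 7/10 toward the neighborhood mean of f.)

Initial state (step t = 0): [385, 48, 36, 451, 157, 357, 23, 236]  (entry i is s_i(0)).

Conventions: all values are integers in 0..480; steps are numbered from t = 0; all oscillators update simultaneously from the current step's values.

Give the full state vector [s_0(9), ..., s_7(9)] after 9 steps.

Answer: [434, 434, 434, 433, 433, 434, 434, 434]

Derivation:
t=0: [385, 48, 36, 451, 157, 357, 23, 236]
t=1: [213, 203, 195, 252, 268, 196, 188, 224]
t=2: [310, 316, 321, 287, 277, 320, 325, 303]
t=3: [39, 36, 34, 53, 59, 33, 36, 44]
t=4: [123, 121, 120, 132, 135, 120, 121, 126]
t=5: [373, 372, 371, 378, 380, 371, 372, 375]
t=6: [161, 160, 160, 164, 165, 160, 160, 162]
t=7: [475, 476, 476, 474, 473, 476, 476, 475]
t=8: [465, 465, 465, 464, 464, 465, 465, 465]
t=9: [434, 434, 434, 433, 433, 434, 434, 434]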